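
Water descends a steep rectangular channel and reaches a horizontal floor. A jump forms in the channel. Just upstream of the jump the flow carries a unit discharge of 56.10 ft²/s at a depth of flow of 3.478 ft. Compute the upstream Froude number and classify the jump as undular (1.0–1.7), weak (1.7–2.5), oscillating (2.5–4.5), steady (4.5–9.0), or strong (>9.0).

Fr₁ = 1.524; undular jump

V₁ = q/y₁ = 56.10/3.478 = 16.13 ft/s. Fr₁ = V₁/√(g·y₁) = 16.13/√(32.2×3.478) = 1.524.
Fr₁ = 1.524 lies in the undular range.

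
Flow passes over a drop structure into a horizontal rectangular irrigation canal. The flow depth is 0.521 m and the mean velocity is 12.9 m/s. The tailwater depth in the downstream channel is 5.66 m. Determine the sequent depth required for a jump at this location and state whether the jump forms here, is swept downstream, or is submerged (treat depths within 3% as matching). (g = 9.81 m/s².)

Fr₁ = V₁/√(g·y₁) = 12.9/√(9.81×0.521) = 5.71.
Sequent-depth ratio: y₂/y₁ = ½[√(1 + 8Fr₁²) − 1] = ½[√261.5 − 1] = 7.59.
y₂ = 7.59 × 0.521 = 3.95 m.
Tailwater y_tw = 5.66 m: y_tw > y₂, so the jump is submerged.

y₂ = 3.95 m; the jump is submerged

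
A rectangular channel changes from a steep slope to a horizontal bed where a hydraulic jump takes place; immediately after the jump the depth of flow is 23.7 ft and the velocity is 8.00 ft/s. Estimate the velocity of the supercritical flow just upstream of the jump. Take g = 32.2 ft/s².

V₁ = 54.7 ft/s

Fr₂ = V₂/√(g·y₂) = 8.00/√(32.2×23.7) = 0.290.
Applying the sequent-depth relation in reverse, y₁/y₂ = ½[√(1 + 8Fr₂²) − 1] = ½[√1.671 − 1] = 0.146.
y₁ = 0.146 × 23.7 = 3.47 ft.
V₁ = q/y₁ = 190/3.47 = 54.7 ft/s.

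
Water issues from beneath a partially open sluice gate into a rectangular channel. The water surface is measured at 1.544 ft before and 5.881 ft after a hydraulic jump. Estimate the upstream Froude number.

Fr₁ = 3.026

For a rectangular channel the momentum equation gives q² = ½·g·y₁·y₂·(y₁ + y₂) = ½×32.2×1.544×5.881×7.425 = 1085.
q = √1085 = 32.95 ft²/s.
V₁ = q/y₁ = 21.34 ft/s; Fr₁ = V₁/√(g·y₁) = 3.026.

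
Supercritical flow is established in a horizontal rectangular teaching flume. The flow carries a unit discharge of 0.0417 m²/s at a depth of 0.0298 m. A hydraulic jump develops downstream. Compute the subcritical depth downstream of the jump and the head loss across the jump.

y₂ = 0.0952 m; ΔE = 0.0246 m

V₁ = q/y₁ = 0.0417/0.0298 = 1.40 m/s. Fr₁ = V₁/√(g·y₁) = 1.40/√(9.81×0.0298) = 2.59.
Conjugate-depth relation: y₂/y₁ = ½[√(1 + 8Fr₁²) − 1] = ½[√54.59 − 1] = 3.19.
y₂ = 3.19 × 0.0298 = 0.0952 m.
Head loss: ΔE = (y₂ − y₁)³/(4y₁y₂) = (0.0952 − 0.0298)³/(4×0.0298×0.0952) = 0.000280/0.0113 = 0.0246 m.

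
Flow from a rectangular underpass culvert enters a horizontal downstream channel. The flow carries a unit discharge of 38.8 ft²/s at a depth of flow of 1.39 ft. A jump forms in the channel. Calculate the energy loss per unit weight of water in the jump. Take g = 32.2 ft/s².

ΔE = 5.54 ft

V₁ = q/y₁ = 38.8/1.39 = 27.9 ft/s. Fr₁ = V₁/√(g·y₁) = 27.9/√(32.2×1.39) = 4.17.
Bélanger equation: y₂/y₁ = ½[√(1 + 8Fr₁²) − 1] = ½[√140.3 − 1] = 5.42.
y₂ = 5.42 × 1.39 = 7.54 ft.
Head loss: ΔE = (y₂ − y₁)³/(4y₁y₂) = (7.54 − 1.39)³/(4×1.39×7.54) = 232/41.9 = 5.54 ft.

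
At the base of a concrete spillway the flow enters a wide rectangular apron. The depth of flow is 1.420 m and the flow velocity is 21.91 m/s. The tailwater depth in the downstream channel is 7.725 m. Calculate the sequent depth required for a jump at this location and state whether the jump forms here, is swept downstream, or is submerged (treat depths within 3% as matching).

y₂ = 11.10 m; the jump is swept downstream

Fr₁ = V₁/√(g·y₁) = 21.91/√(9.81×1.420) = 5.870.
Bélanger equation: y₂/y₁ = ½[√(1 + 8Fr₁²) − 1] = ½[√276.69 − 1] = 7.817.
y₂ = 7.817 × 1.420 = 11.10 m.
Tailwater y_tw = 7.725 m: y_tw < y₂, so the jump is swept downstream.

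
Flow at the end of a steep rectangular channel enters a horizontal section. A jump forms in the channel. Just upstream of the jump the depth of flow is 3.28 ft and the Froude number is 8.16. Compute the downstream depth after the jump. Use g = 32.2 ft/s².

y₂ = 36.2 ft

Fr₁ = 8.16 (given).
By Bélanger, y₂/y₁ = ½[√(1 + 8Fr₁²) − 1] = ½[√533.7 − 1] = 11.1.
y₂ = 11.1 × 3.28 = 36.2 ft.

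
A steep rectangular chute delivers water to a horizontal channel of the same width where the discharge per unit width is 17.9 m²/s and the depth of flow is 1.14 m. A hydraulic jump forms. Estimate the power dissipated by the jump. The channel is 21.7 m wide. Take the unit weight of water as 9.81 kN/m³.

V₁ = q/y₁ = 17.9/1.14 = 15.7 m/s. Fr₁ = V₁/√(g·y₁) = 15.7/√(9.81×1.14) = 4.70.
From the momentum equation for a rectangular channel, y₂/y₁ = ½[√(1 + 8Fr₁²) − 1] = ½[√177.4 − 1] = 6.16.
y₂ = 6.16 × 1.14 = 7.02 m.
Head loss: ΔE = (y₂ − y₁)³/(4y₁y₂) = (7.02 − 1.14)³/(4×1.14×7.02) = 203/32.0 = 6.35 m.
Q = q·b = 17.9 × 21.7 = 388 m³/s. P = γ·Q·ΔE = 9.81 × 388 × 6.35 = 24210 kW.

P = 24210 kW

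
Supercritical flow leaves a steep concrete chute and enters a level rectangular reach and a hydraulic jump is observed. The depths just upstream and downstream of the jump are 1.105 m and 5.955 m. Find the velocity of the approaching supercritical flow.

For a rectangular channel the momentum equation gives q² = ½·g·y₁·y₂·(y₁ + y₂) = ½×9.81×1.105×5.955×7.060 = 227.9.
q = √227.9 = 15.10 m²/s.
V₁ = q/y₁ = 15.10/1.105 = 13.66 m/s.

V₁ = 13.66 m/s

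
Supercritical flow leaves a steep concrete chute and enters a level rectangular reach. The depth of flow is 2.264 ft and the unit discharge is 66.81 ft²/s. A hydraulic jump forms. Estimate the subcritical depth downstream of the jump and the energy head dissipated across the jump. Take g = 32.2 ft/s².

y₂ = 9.992 ft; ΔE = 5.100 ft

V₁ = q/y₁ = 66.81/2.264 = 29.51 ft/s. Fr₁ = V₁/√(g·y₁) = 29.51/√(32.2×2.264) = 3.456.
Sequent-depth ratio: y₂/y₁ = ½[√(1 + 8Fr₁²) − 1] = ½[√96.563 − 1] = 4.413.
y₂ = 4.413 × 2.264 = 9.992 ft.
V₂ = q/y₂ = 66.81/9.992 = 6.687 ft/s. E₁ = y₁ + V₁²/2g = 15.79 ft; E₂ = y₂ + V₂²/2g = 10.69 ft. ΔE = E₁ − E₂ = 5.100 ft.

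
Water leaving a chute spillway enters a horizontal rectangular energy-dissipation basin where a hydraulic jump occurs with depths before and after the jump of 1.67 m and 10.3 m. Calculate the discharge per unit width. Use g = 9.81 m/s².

q = 31.8 m²/s

For a rectangular channel the momentum equation gives q² = ½·g·y₁·y₂·(y₁ + y₂) = ½×9.81×1.67×10.3×12.0 = 1010.
q = √1010 = 31.8 m²/s.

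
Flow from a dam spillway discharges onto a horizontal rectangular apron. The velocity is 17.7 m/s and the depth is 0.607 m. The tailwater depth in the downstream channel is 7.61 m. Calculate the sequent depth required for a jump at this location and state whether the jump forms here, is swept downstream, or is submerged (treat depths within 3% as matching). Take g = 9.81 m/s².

Fr₁ = V₁/√(g·y₁) = 17.7/√(9.81×0.607) = 7.25.
From the momentum equation for a rectangular channel, y₂/y₁ = ½[√(1 + 8Fr₁²) − 1] = ½[√421.9 − 1] = 9.77.
y₂ = 9.77 × 0.607 = 5.93 m.
Tailwater y_tw = 7.61 m: y_tw > y₂, so the jump is submerged.

y₂ = 5.93 m; the jump is submerged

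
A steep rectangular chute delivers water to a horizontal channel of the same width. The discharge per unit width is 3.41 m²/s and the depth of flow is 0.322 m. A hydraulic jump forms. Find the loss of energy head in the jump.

V₁ = q/y₁ = 3.41/0.322 = 10.6 m/s. Fr₁ = V₁/√(g·y₁) = 10.6/√(9.81×0.322) = 5.96.
Bélanger equation: y₂/y₁ = ½[√(1 + 8Fr₁²) − 1] = ½[√285.0 − 1] = 7.94.
y₂ = 7.94 × 0.322 = 2.56 m.
Head loss: ΔE = (y₂ − y₁)³/(4y₁y₂) = (2.56 − 0.322)³/(4×0.322×2.56) = 11.2/3.29 = 3.39 m.

ΔE = 3.39 m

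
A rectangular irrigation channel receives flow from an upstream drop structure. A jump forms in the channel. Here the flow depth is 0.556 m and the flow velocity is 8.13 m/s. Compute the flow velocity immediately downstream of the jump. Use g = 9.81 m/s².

V₂ = 1.83 m/s

Fr₁ = V₁/√(g·y₁) = 8.13/√(9.81×0.556) = 3.48.
By Bélanger, y₂/y₁ = ½[√(1 + 8Fr₁²) − 1] = ½[√97.95 − 1] = 4.45.
y₂ = 4.45 × 0.556 = 2.47 m.
q = V₁·y₁ = 8.13 × 0.556 = 4.52 m²/s.
V₂ = q/y₂ = 4.52/2.47 = 1.83 m/s.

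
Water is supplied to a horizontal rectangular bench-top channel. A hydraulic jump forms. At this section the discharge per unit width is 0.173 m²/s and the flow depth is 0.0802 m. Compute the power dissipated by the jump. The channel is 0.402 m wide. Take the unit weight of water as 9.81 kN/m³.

P = 0.0354 kW

V₁ = q/y₁ = 0.173/0.0802 = 2.16 m/s. Fr₁ = V₁/√(g·y₁) = 2.16/√(9.81×0.0802) = 2.43.
From the momentum equation for a rectangular channel, y₂/y₁ = ½[√(1 + 8Fr₁²) − 1] = ½[√48.31 − 1] = 2.98.
y₂ = 2.98 × 0.0802 = 0.239 m.
V₂ = q/y₂ = 0.173/0.239 = 0.725 m/s. E₁ = y₁ + V₁²/2g = 0.317 m; E₂ = y₂ + V₂²/2g = 0.265 m. ΔE = E₁ − E₂ = 0.0519 m.
Q = q·b = 0.173 × 0.402 = 0.0695 m³/s. P = γ·Q·ΔE = 9.81 × 0.0695 × 0.0519 = 0.0354 kW.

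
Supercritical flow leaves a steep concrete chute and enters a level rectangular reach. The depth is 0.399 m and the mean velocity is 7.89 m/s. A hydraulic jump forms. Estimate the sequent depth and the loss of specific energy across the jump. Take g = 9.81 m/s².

y₂ = 2.06 m; ΔE = 1.39 m

Fr₁ = V₁/√(g·y₁) = 7.89/√(9.81×0.399) = 3.99.
By Bélanger, y₂/y₁ = ½[√(1 + 8Fr₁²) − 1] = ½[√128.2 − 1] = 5.16.
y₂ = 5.16 × 0.399 = 2.06 m.
q = V₁·y₁ = 7.89 × 0.399 = 3.15 m²/s. V₂ = q/y₂ = 3.15/2.06 = 1.53 m/s. E₁ = y₁ + V₁²/2g = 3.57 m; E₂ = y₂ + V₂²/2g = 2.18 m. ΔE = E₁ − E₂ = 1.39 m.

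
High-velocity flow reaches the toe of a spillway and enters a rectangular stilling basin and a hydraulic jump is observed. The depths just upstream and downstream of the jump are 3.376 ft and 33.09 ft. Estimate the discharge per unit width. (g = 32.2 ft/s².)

For a rectangular channel the momentum equation gives q² = ½·g·y₁·y₂·(y₁ + y₂) = ½×32.2×3.376×33.09×36.47 = 65586.
q = √65586 = 256.1 ft²/s.

q = 256.1 ft²/s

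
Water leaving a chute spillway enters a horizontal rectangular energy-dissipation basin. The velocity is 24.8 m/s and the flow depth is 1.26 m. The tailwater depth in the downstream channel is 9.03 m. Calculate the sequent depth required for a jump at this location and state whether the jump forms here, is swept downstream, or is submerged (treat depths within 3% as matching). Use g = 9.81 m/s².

y₂ = 12.0 m; the jump is swept downstream

Fr₁ = V₁/√(g·y₁) = 24.8/√(9.81×1.26) = 7.05.
By Bélanger, y₂/y₁ = ½[√(1 + 8Fr₁²) − 1] = ½[√399.1 − 1] = 9.49.
y₂ = 9.49 × 1.26 = 12.0 m.
Tailwater y_tw = 9.03 m: y_tw < y₂, so the jump is swept downstream.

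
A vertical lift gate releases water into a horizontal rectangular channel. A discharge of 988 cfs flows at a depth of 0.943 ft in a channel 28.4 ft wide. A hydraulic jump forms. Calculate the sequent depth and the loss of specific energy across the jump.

y₂ = 8.47 ft; ΔE = 13.3 ft

q = Q/b = 988/28.4 = 34.8 ft²/s; V₁ = q/y₁ = 36.9 ft/s. Fr₁ = V₁/√(g·y₁) = 6.69.
Sequent-depth ratio: y₂/y₁ = ½[√(1 + 8Fr₁²) − 1] = ½[√359.6 − 1] = 8.98.
y₂ = 8.98 × 0.943 = 8.47 ft.
V₂ = q/y₂ = 34.8/8.47 = 4.11 ft/s. E₁ = y₁ + V₁²/2g = 22.1 ft; E₂ = y₂ + V₂²/2g = 8.73 ft. ΔE = E₁ − E₂ = 13.3 ft.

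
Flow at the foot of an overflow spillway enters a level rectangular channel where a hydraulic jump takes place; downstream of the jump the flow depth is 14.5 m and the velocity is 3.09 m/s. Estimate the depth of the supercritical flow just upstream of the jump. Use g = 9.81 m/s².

y₁ = 1.74 m

Fr₂ = V₂/√(g·y₂) = 3.09/√(9.81×14.5) = 0.259.
Since the conjugate-depth ratio holds either way, y₁/y₂ = ½[√(1 + 8Fr₂²) − 1] = ½[√1.537 − 1] = 0.120.
y₁ = 0.120 × 14.5 = 1.74 m.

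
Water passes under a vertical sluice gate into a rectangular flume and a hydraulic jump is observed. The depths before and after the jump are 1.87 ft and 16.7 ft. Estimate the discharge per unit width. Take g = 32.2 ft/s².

For a rectangular channel the momentum equation gives q² = ½·g·y₁·y₂·(y₁ + y₂) = ½×32.2×1.87×16.7×18.6 = 9337.
q = √9337 = 96.6 ft²/s.

q = 96.6 ft²/s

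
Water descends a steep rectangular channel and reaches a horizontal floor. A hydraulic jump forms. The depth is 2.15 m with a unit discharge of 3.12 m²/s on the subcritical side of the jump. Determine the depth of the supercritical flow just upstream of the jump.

y₁ = 0.367 m

V₂ = q/y₂ = 3.12/2.15 = 1.45 m/s; Fr₂ = V₂/√(g·y₂) = 0.316.
Applying the sequent-depth relation in reverse, y₁/y₂ = ½[√(1 + 8Fr₂²) − 1] = ½[√1.799 − 1] = 0.171.
y₁ = 0.171 × 2.15 = 0.367 m.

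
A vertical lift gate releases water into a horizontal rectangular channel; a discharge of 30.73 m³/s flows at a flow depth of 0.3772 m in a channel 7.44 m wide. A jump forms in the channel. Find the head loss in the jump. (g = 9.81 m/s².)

ΔE = 3.528 m

q = Q/b = 30.73/7.44 = 4.130 m²/s; V₁ = q/y₁ = 10.95 m/s. Fr₁ = V₁/√(g·y₁) = 5.692.
Conjugate-depth relation: y₂/y₁ = ½[√(1 + 8Fr₁²) − 1] = ½[√260.23 − 1] = 7.566.
y₂ = 7.566 × 0.3772 = 2.854 m.
Head loss: ΔE = (y₂ − y₁)³/(4y₁y₂) = (2.854 − 0.3772)³/(4×0.3772×2.854) = 15.19/4.306 = 3.528 m.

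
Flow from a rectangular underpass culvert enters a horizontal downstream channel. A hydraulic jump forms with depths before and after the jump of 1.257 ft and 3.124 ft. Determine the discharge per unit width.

q = 16.64 ft²/s

For a rectangular channel the momentum equation gives q² = ½·g·y₁·y₂·(y₁ + y₂) = ½×32.2×1.257×3.124×4.381 = 277.0.
q = √277.0 = 16.64 ft²/s.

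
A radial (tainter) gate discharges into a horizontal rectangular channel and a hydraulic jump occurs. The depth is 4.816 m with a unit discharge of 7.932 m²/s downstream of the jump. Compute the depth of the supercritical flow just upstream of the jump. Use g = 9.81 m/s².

V₂ = q/y₂ = 7.932/4.816 = 1.647 m/s; Fr₂ = V₂/√(g·y₂) = 0.2396.
The Bélanger relation is symmetric: y₁/y₂ = ½[√(1 + 8Fr₂²) − 1] = ½[√1.4593 − 1] = 0.1040.
y₁ = 0.1040 × 4.816 = 0.5009 m.

y₁ = 0.5009 m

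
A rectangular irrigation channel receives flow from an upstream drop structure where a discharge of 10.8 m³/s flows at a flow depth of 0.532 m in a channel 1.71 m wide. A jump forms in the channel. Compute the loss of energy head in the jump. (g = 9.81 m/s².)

q = Q/b = 10.8/1.71 = 6.32 m²/s; V₁ = q/y₁ = 11.9 m/s. Fr₁ = V₁/√(g·y₁) = 5.20.
Sequent-depth ratio: y₂/y₁ = ½[√(1 + 8Fr₁²) − 1] = ½[√217.0 − 1] = 6.87.
y₂ = 6.87 × 0.532 = 3.65 m.
V₂ = q/y₂ = 6.32/3.65 = 1.73 m/s. E₁ = y₁ + V₁²/2g = 7.72 m; E₂ = y₂ + V₂²/2g = 3.81 m. ΔE = E₁ − E₂ = 3.91 m.

ΔE = 3.91 m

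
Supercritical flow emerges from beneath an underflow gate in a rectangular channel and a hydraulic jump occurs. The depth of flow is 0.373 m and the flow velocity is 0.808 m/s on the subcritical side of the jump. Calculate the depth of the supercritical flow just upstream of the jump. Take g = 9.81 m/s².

y₁ = 0.104 m

Fr₂ = V₂/√(g·y₂) = 0.808/√(9.81×0.373) = 0.422.
Applying the sequent-depth relation in reverse, y₁/y₂ = ½[√(1 + 8Fr₂²) − 1] = ½[√2.427 − 1] = 0.279.
y₁ = 0.279 × 0.373 = 0.104 m.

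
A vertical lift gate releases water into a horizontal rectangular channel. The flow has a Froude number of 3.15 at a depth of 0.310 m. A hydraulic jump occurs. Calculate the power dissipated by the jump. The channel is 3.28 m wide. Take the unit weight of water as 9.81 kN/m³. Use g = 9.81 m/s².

P = 28.3 kW

Fr₁ = 3.15 (given).
From the momentum equation for a rectangular channel, y₂/y₁ = ½[√(1 + 8Fr₁²) − 1] = ½[√80.38 − 1] = 3.98.
y₂ = 3.98 × 0.310 = 1.23 m.
V₁ = Fr₁·√(g·y₁) = 3.15×√(9.81×0.310) = 5.49 m/s; q = V₁·y₁ = 1.70 m²/s. V₂ = q/y₂ = 1.70/1.23 = 1.38 m/s. E₁ = y₁ + V₁²/2g = 1.85 m; E₂ = y₂ + V₂²/2g = 1.33 m. ΔE = E₁ − E₂ = 0.516 m.
Q = q·b = 1.70 × 3.28 = 5.59 m³/s. P = γ·Q·ΔE = 9.81 × 5.59 × 0.516 = 28.3 kW.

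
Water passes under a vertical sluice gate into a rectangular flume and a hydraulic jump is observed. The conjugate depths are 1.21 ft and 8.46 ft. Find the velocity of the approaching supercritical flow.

V₁ = 33.0 ft/s

For a rectangular channel the momentum equation gives q² = ½·g·y₁·y₂·(y₁ + y₂) = ½×32.2×1.21×8.46×9.67 = 1594.
q = √1594 = 39.9 ft²/s.
V₁ = q/y₁ = 39.9/1.21 = 33.0 ft/s.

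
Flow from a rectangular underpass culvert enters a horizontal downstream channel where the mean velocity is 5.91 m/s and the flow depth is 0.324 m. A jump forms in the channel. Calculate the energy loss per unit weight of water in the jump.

ΔE = 0.638 m

Fr₁ = V₁/√(g·y₁) = 5.91/√(9.81×0.324) = 3.31.
Sequent-depth ratio: y₂/y₁ = ½[√(1 + 8Fr₁²) − 1] = ½[√88.91 − 1] = 4.21.
y₂ = 4.21 × 0.324 = 1.37 m.
Head loss: ΔE = (y₂ − y₁)³/(4y₁y₂) = (1.37 − 0.324)³/(4×0.324×1.37) = 1.13/1.77 = 0.638 m.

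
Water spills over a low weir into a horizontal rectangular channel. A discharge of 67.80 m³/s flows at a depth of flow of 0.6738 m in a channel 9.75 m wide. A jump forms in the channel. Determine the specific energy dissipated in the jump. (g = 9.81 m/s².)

ΔE = 2.399 m

q = Q/b = 67.80/9.75 = 6.954 m²/s; V₁ = q/y₁ = 10.32 m/s. Fr₁ = V₁/√(g·y₁) = 4.014.
Bélanger equation: y₂/y₁ = ½[√(1 + 8Fr₁²) − 1] = ½[√129.91 − 1] = 5.199.
y₂ = 5.199 × 0.6738 = 3.503 m.
Head loss: ΔE = (y₂ − y₁)³/(4y₁y₂) = (3.503 − 0.6738)³/(4×0.6738×3.503) = 22.65/9.441 = 2.399 m.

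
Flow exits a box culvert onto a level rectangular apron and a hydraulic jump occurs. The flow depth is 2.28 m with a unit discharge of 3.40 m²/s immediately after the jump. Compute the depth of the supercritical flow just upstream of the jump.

y₁ = 0.388 m

V₂ = q/y₂ = 3.40/2.28 = 1.49 m/s; Fr₂ = V₂/√(g·y₂) = 0.315.
Since the conjugate-depth ratio holds either way, y₁/y₂ = ½[√(1 + 8Fr₂²) − 1] = ½[√1.795 − 1] = 0.170.
y₁ = 0.170 × 2.28 = 0.388 m.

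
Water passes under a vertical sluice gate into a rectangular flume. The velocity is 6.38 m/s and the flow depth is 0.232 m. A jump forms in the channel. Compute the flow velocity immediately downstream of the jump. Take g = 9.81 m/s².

V₂ = 1.16 m/s

Fr₁ = V₁/√(g·y₁) = 6.38/√(9.81×0.232) = 4.23.
By Bélanger, y₂/y₁ = ½[√(1 + 8Fr₁²) − 1] = ½[√144.1 − 1] = 5.50.
y₂ = 5.50 × 0.232 = 1.28 m.
q = V₁·y₁ = 6.38 × 0.232 = 1.48 m²/s.
V₂ = q/y₂ = 1.48/1.28 = 1.16 m/s.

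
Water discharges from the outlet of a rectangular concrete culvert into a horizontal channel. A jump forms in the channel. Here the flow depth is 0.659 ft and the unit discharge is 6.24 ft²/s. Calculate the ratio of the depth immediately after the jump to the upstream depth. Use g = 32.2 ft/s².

V₁ = q/y₁ = 6.24/0.659 = 9.47 ft/s. Fr₁ = V₁/√(g·y₁) = 9.47/√(32.2×0.659) = 2.06.
By Bélanger, y₂/y₁ = ½[√(1 + 8Fr₁²) − 1] = ½[√34.80 − 1] = 2.45.

y₂/y₁ = 2.45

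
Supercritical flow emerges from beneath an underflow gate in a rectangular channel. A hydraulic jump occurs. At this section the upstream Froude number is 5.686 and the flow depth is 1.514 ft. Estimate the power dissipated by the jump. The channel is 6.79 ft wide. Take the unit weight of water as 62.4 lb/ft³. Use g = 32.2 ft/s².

P = 653.8 hp

Fr₁ = 5.686 (given).
By Bélanger, y₂/y₁ = ½[√(1 + 8Fr₁²) − 1] = ½[√259.64 − 1] = 7.557.
y₂ = 7.557 × 1.514 = 11.44 ft.
Head loss: ΔE = (y₂ − y₁)³/(4y₁y₂) = (11.44 − 1.514)³/(4×1.514×11.44) = 978.2/69.29 = 14.12 ft.
V₁ = Fr₁·√(g·y₁) = 5.686×√(32.2×1.514) = 39.70 ft/s; q = V₁·y₁ = 60.11 ft²/s. Q = q·b = 60.11 × 6.79 = 408.1 cfs. P = γ·Q·ΔE/550 = 62.4 × 408.1 × 14.12 / 550 = 653.8 hp.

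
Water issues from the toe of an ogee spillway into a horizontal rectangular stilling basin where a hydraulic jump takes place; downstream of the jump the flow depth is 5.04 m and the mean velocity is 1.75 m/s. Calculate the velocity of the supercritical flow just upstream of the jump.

V₁ = 15.7 m/s

Fr₂ = V₂/√(g·y₂) = 1.75/√(9.81×5.04) = 0.249.
From the momentum equation (using Fr₂), y₁/y₂ = ½[√(1 + 8Fr₂²) − 1] = ½[√1.496 − 1] = 0.111.
y₁ = 0.111 × 5.04 = 0.562 m.
V₁ = q/y₁ = 8.82/0.562 = 15.7 m/s.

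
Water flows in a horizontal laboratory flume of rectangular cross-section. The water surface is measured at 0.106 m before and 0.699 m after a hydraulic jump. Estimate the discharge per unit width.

For a rectangular channel the momentum equation gives q² = ½·g·y₁·y₂·(y₁ + y₂) = ½×9.81×0.106×0.699×0.805 = 0.293.
q = √0.293 = 0.541 m²/s.

q = 0.541 m²/s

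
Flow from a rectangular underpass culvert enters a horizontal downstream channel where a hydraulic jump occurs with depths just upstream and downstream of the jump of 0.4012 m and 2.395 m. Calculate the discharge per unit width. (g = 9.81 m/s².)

For a rectangular channel the momentum equation gives q² = ½·g·y₁·y₂·(y₁ + y₂) = ½×9.81×0.4012×2.395×2.796 = 13.18.
q = √13.18 = 3.630 m²/s.

q = 3.630 m²/s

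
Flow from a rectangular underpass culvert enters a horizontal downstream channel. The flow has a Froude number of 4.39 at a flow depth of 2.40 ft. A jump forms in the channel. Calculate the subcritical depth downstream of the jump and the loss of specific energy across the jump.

y₂ = 13.7 ft; ΔE = 11.1 ft

Fr₁ = 4.39 (given).
By Bélanger, y₂/y₁ = ½[√(1 + 8Fr₁²) − 1] = ½[√155.2 − 1] = 5.73.
y₂ = 5.73 × 2.40 = 13.7 ft.
Head loss: ΔE = (y₂ − y₁)³/(4y₁y₂) = (13.7 − 2.40)³/(4×2.40×13.7) = 1462/132 = 11.1 ft.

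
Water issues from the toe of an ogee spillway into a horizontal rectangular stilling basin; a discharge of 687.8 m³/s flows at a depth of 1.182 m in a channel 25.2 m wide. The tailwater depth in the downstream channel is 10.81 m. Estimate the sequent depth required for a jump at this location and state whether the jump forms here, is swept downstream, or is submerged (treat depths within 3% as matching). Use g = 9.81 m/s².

y₂ = 10.76 m; the jump forms here

q = Q/b = 687.8/25.2 = 27.29 m²/s; V₁ = q/y₁ = 23.09 m/s. Fr₁ = V₁/√(g·y₁) = 6.781.
By Bélanger, y₂/y₁ = ½[√(1 + 8Fr₁²) − 1] = ½[√368.87 − 1] = 9.103.
y₂ = 9.103 × 1.182 = 10.76 m.
Tailwater y_tw = 10.81 m: y_tw ≈ y₂, so the jump forms here.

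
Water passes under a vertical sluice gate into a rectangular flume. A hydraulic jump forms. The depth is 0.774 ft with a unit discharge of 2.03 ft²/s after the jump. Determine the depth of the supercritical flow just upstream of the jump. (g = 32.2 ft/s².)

V₂ = q/y₂ = 2.03/0.774 = 2.62 ft/s; Fr₂ = V₂/√(g·y₂) = 0.525.
Since the conjugate-depth ratio holds either way, y₁/y₂ = ½[√(1 + 8Fr₂²) − 1] = ½[√3.208 − 1] = 0.396.
y₁ = 0.396 × 0.774 = 0.306 ft.

y₁ = 0.306 ft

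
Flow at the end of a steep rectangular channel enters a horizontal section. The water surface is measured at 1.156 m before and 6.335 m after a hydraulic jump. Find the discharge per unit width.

q = 16.40 m²/s

For a rectangular channel the momentum equation gives q² = ½·g·y₁·y₂·(y₁ + y₂) = ½×9.81×1.156×6.335×7.491 = 269.1.
q = √269.1 = 16.40 m²/s.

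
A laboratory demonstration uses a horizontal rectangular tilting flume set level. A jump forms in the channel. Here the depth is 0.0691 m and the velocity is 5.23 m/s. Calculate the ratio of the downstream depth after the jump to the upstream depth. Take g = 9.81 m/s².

Fr₁ = V₁/√(g·y₁) = 5.23/√(9.81×0.0691) = 6.35.
From the momentum equation for a rectangular channel, y₂/y₁ = ½[√(1 + 8Fr₁²) − 1] = ½[√323.8 − 1] = 8.50.

y₂/y₁ = 8.50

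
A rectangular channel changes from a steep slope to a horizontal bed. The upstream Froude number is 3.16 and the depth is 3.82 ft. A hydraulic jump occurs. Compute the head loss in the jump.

Fr₁ = 3.16 (given).
From the momentum equation for a rectangular channel, y₂/y₁ = ½[√(1 + 8Fr₁²) − 1] = ½[√80.88 − 1] = 4.00.
y₂ = 4.00 × 3.82 = 15.3 ft.
V₁ = Fr₁·√(g·y₁) = 3.16×√(32.2×3.82) = 35.0 ft/s; q = V₁·y₁ = 134 ft²/s. V₂ = q/y₂ = 134/15.3 = 8.77 ft/s. E₁ = y₁ + V₁²/2g = 22.9 ft; E₂ = y₂ + V₂²/2g = 16.5 ft. ΔE = E₁ − E₂ = 6.43 ft.

ΔE = 6.43 ft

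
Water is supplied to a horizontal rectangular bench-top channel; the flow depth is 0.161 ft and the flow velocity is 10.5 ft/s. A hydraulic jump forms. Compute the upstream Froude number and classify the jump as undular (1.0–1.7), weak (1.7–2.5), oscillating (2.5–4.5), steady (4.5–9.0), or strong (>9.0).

Fr₁ = V₁/√(g·y₁) = 10.5/√(32.2×0.161) = 4.61.
Fr₁ = 4.61 lies in the steady range.

Fr₁ = 4.61; steady jump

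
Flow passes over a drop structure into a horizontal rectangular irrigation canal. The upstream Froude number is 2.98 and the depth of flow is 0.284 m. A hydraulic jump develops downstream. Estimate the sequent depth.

y₂ = 1.06 m

Fr₁ = 2.98 (given).
Conjugate-depth relation: y₂/y₁ = ½[√(1 + 8Fr₁²) − 1] = ½[√72.04 − 1] = 3.74.
y₂ = 3.74 × 0.284 = 1.06 m.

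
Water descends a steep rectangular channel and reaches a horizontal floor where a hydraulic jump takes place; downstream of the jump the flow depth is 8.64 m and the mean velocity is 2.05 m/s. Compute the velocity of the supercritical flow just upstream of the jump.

V₁ = 22.6 m/s

Fr₂ = V₂/√(g·y₂) = 2.05/√(9.81×8.64) = 0.223.
Applying the sequent-depth relation in reverse, y₁/y₂ = ½[√(1 + 8Fr₂²) − 1] = ½[√1.397 − 1] = 0.0909.
y₁ = 0.0909 × 8.64 = 0.785 m.
V₁ = q/y₁ = 17.7/0.785 = 22.6 m/s.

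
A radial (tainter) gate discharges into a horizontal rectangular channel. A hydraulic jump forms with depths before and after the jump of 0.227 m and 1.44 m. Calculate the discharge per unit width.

For a rectangular channel the momentum equation gives q² = ½·g·y₁·y₂·(y₁ + y₂) = ½×9.81×0.227×1.44×1.67 = 2.67.
q = √2.67 = 1.63 m²/s.

q = 1.63 m²/s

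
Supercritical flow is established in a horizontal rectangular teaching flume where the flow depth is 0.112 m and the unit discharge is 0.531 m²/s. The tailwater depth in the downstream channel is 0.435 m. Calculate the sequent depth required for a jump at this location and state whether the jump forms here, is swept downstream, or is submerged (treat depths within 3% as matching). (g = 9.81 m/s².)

y₂ = 0.663 m; the jump is swept downstream

V₁ = q/y₁ = 0.531/0.112 = 4.74 m/s. Fr₁ = V₁/√(g·y₁) = 4.74/√(9.81×0.112) = 4.52.
Sequent-depth ratio: y₂/y₁ = ½[√(1 + 8Fr₁²) − 1] = ½[√164.7 − 1] = 5.92.
y₂ = 5.92 × 0.112 = 0.663 m.
Tailwater y_tw = 0.435 m: y_tw < y₂, so the jump is swept downstream.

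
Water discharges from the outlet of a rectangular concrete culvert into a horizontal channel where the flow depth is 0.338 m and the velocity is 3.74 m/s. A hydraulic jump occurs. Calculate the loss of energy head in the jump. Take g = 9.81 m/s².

ΔE = 0.105 m

Fr₁ = V₁/√(g·y₁) = 3.74/√(9.81×0.338) = 2.05.
From the momentum equation for a rectangular channel, y₂/y₁ = ½[√(1 + 8Fr₁²) − 1] = ½[√34.75 − 1] = 2.45.
y₂ = 2.45 × 0.338 = 0.827 m.
Head loss: ΔE = (y₂ − y₁)³/(4y₁y₂) = (0.827 − 0.338)³/(4×0.338×0.827) = 0.117/1.12 = 0.105 m.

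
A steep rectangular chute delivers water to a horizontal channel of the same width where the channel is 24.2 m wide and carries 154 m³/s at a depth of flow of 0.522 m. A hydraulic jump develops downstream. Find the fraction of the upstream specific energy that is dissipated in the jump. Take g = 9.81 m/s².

q = Q/b = 154/24.2 = 6.36 m²/s; V₁ = q/y₁ = 12.2 m/s. Fr₁ = V₁/√(g·y₁) = 5.39.
Conjugate-depth relation: y₂/y₁ = ½[√(1 + 8Fr₁²) − 1] = ½[√233.2 − 1] = 7.14.
y₂ = 7.14 × 0.522 = 3.72 m.
E₁ = y₁ + V₁²/2g = 8.10 m. ΔE = (y₂ − y₁)³/(4y₁y₂) = 4.22 m. ΔE/E₁ = 4.22/8.10 = 0.522.

ΔE/E₁ = 0.522 (52.2%)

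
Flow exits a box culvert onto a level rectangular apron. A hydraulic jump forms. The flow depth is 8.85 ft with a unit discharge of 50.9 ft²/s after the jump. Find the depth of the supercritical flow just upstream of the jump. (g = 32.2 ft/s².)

y₁ = 1.72 ft

V₂ = q/y₂ = 50.9/8.85 = 5.75 ft/s; Fr₂ = V₂/√(g·y₂) = 0.341.
From the momentum equation (using Fr₂), y₁/y₂ = ½[√(1 + 8Fr₂²) − 1] = ½[√1.929 − 1] = 0.194.
y₁ = 0.194 × 8.85 = 1.72 ft.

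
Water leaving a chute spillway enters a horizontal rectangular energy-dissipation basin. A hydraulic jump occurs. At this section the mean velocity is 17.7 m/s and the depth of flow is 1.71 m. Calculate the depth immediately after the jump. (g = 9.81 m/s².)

Fr₁ = V₁/√(g·y₁) = 17.7/√(9.81×1.71) = 4.32.
Conjugate-depth relation: y₂/y₁ = ½[√(1 + 8Fr₁²) − 1] = ½[√150.4 − 1] = 5.63.
y₂ = 5.63 × 1.71 = 9.63 m.

y₂ = 9.63 m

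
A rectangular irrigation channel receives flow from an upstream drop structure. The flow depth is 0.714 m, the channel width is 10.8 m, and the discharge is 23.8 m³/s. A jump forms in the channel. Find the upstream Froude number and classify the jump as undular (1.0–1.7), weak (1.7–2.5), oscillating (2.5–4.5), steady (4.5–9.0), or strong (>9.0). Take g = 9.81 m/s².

q = Q/b = 23.8/10.8 = 2.20 m²/s; V₁ = q/y₁ = 3.09 m/s. Fr₁ = V₁/√(g·y₁) = 1.17.
Fr₁ = 1.17 lies in the undular range.

Fr₁ = 1.17; undular jump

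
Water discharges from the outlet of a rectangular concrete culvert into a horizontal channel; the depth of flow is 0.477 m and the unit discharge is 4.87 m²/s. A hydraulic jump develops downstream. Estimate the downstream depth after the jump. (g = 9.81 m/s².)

y₂ = 2.95 m

V₁ = q/y₁ = 4.87/0.477 = 10.2 m/s. Fr₁ = V₁/√(g·y₁) = 10.2/√(9.81×0.477) = 4.72.
Sequent-depth ratio: y₂/y₁ = ½[√(1 + 8Fr₁²) − 1] = ½[√179.2 − 1] = 6.19.
y₂ = 6.19 × 0.477 = 2.95 m.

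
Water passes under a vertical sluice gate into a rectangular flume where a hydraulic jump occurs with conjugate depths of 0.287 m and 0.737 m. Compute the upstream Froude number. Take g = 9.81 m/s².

Fr₁ = 2.14

For a rectangular channel the momentum equation gives q² = ½·g·y₁·y₂·(y₁ + y₂) = ½×9.81×0.287×0.737×1.02 = 1.06.
q = √1.06 = 1.03 m²/s.
V₁ = q/y₁ = 3.59 m/s; Fr₁ = V₁/√(g·y₁) = 2.14.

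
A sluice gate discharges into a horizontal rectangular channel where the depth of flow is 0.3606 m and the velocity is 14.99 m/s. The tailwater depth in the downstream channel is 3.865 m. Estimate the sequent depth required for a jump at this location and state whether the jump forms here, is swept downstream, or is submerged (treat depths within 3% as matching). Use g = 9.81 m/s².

y₂ = 3.888 m; the jump forms here

Fr₁ = V₁/√(g·y₁) = 14.99/√(9.81×0.3606) = 7.970.
By Bélanger, y₂/y₁ = ½[√(1 + 8Fr₁²) − 1] = ½[√509.16 − 1] = 10.78.
y₂ = 10.78 × 0.3606 = 3.888 m.
Tailwater y_tw = 3.865 m: y_tw ≈ y₂, so the jump forms here.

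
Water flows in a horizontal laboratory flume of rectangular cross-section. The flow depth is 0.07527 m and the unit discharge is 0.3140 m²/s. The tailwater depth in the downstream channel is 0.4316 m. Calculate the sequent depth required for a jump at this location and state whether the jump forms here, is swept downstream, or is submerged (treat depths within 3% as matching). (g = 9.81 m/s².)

V₁ = q/y₁ = 0.3140/0.07527 = 4.172 m/s. Fr₁ = V₁/√(g·y₁) = 4.172/√(9.81×0.07527) = 4.855.
By Bélanger, y₂/y₁ = ½[√(1 + 8Fr₁²) − 1] = ½[√189.54 − 1] = 6.384.
y₂ = 6.384 × 0.07527 = 0.4805 m.
Tailwater y_tw = 0.4316 m: y_tw < y₂, so the jump is swept downstream.

y₂ = 0.4805 m; the jump is swept downstream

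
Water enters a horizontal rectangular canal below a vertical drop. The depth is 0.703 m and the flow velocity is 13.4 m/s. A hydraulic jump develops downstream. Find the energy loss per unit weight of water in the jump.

ΔE = 4.92 m

Fr₁ = V₁/√(g·y₁) = 13.4/√(9.81×0.703) = 5.10.
By Bélanger, y₂/y₁ = ½[√(1 + 8Fr₁²) − 1] = ½[√209.3 − 1] = 6.73.
y₂ = 6.73 × 0.703 = 4.73 m.
Head loss: ΔE = (y₂ − y₁)³/(4y₁y₂) = (4.73 − 0.703)³/(4×0.703×4.73) = 65.5/13.3 = 4.92 m.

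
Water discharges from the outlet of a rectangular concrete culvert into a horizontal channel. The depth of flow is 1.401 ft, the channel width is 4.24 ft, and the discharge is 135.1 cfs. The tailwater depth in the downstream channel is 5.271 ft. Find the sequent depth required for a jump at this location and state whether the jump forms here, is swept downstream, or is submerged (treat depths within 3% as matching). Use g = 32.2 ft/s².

y₂ = 6.045 ft; the jump is swept downstream

q = Q/b = 135.1/4.24 = 31.86 ft²/s; V₁ = q/y₁ = 22.74 ft/s. Fr₁ = V₁/√(g·y₁) = 3.386.
Bélanger equation: y₂/y₁ = ½[√(1 + 8Fr₁²) − 1] = ½[√92.727 − 1] = 4.315.
y₂ = 4.315 × 1.401 = 6.045 ft.
Tailwater y_tw = 5.271 ft: y_tw < y₂, so the jump is swept downstream.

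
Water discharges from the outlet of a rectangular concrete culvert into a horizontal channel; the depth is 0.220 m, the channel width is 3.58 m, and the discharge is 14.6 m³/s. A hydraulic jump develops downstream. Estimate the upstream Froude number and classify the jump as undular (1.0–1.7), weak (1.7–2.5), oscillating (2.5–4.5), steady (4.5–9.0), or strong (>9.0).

q = Q/b = 14.6/3.58 = 4.08 m²/s; V₁ = q/y₁ = 18.5 m/s. Fr₁ = V₁/√(g·y₁) = 12.6.
Fr₁ = 12.6 lies in the strong range.

Fr₁ = 12.6; strong jump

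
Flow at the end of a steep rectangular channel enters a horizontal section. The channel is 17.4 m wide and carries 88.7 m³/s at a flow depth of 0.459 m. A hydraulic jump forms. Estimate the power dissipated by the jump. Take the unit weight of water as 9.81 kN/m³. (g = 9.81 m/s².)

P = 2992 kW

q = Q/b = 88.7/17.4 = 5.10 m²/s; V₁ = q/y₁ = 11.1 m/s. Fr₁ = V₁/√(g·y₁) = 5.23.
Sequent-depth ratio: y₂/y₁ = ½[√(1 + 8Fr₁²) − 1] = ½[√220.1 − 1] = 6.92.
y₂ = 6.92 × 0.459 = 3.18 m.
V₂ = q/y₂ = 5.10/3.18 = 1.61 m/s. E₁ = y₁ + V₁²/2g = 6.75 m; E₂ = y₂ + V₂²/2g = 3.31 m. ΔE = E₁ − E₂ = 3.44 m.
P = γ·Q·ΔE = 9.81 × 88.7 × 3.44 = 2992 kW.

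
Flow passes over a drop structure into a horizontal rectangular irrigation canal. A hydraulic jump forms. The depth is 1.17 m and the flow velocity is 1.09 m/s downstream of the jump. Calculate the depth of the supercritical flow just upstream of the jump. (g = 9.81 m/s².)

Fr₂ = V₂/√(g·y₂) = 1.09/√(9.81×1.17) = 0.322.
The Bélanger relation is symmetric: y₁/y₂ = ½[√(1 + 8Fr₂²) − 1] = ½[√1.828 − 1] = 0.176.
y₁ = 0.176 × 1.17 = 0.206 m.

y₁ = 0.206 m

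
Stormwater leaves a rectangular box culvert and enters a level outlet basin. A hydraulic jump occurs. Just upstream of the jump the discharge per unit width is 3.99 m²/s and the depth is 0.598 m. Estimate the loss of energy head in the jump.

V₁ = q/y₁ = 3.99/0.598 = 6.67 m/s. Fr₁ = V₁/√(g·y₁) = 6.67/√(9.81×0.598) = 2.75.
From the momentum equation for a rectangular channel, y₂/y₁ = ½[√(1 + 8Fr₁²) − 1] = ½[√61.71 − 1] = 3.43.
y₂ = 3.43 × 0.598 = 2.05 m.
Head loss: ΔE = (y₂ − y₁)³/(4y₁y₂) = (2.05 − 0.598)³/(4×0.598×2.05) = 3.06/4.90 = 0.624 m.

ΔE = 0.624 m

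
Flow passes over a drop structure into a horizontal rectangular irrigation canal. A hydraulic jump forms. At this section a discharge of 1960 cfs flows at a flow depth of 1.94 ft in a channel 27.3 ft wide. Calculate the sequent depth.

y₂ = 11.9 ft

q = Q/b = 1960/27.3 = 71.8 ft²/s; V₁ = q/y₁ = 37.0 ft/s. Fr₁ = V₁/√(g·y₁) = 4.68.
Sequent-depth ratio: y₂/y₁ = ½[√(1 + 8Fr₁²) − 1] = ½[√176.4 − 1] = 6.14.
y₂ = 6.14 × 1.94 = 11.9 ft.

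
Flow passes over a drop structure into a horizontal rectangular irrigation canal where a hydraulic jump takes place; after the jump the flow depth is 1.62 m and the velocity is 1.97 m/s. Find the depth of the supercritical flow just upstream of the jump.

y₁ = 0.582 m

Fr₂ = V₂/√(g·y₂) = 1.97/√(9.81×1.62) = 0.494.
Applying the sequent-depth relation in reverse, y₁/y₂ = ½[√(1 + 8Fr₂²) − 1] = ½[√2.954 − 1] = 0.359.
y₁ = 0.359 × 1.62 = 0.582 m.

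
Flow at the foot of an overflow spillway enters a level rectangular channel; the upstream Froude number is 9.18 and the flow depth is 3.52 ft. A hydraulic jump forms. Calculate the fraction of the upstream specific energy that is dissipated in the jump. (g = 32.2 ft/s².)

ΔE/E₁ = 0.704 (70.4%)

Fr₁ = 9.18 (given).
Sequent-depth ratio: y₂/y₁ = ½[√(1 + 8Fr₁²) − 1] = ½[√675.2 − 1] = 12.5.
y₂ = 12.5 × 3.52 = 44.0 ft.
E₁ = y₁(1 + Fr₁²/2) = 3.52×(1 + 9.18²/2) = 152 ft. ΔE = (y₂ − y₁)³/(4y₁y₂) = 107 ft. ΔE/E₁ = 107/152 = 0.704.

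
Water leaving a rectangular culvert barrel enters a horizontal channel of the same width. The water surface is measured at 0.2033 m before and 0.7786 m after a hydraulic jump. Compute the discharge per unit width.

q = 0.8731 m²/s

For a rectangular channel the momentum equation gives q² = ½·g·y₁·y₂·(y₁ + y₂) = ½×9.81×0.2033×0.7786×0.9819 = 0.7624.
q = √0.7624 = 0.8731 m²/s.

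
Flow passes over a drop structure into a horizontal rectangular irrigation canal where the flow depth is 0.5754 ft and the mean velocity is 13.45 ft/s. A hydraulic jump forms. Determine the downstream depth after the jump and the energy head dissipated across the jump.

Fr₁ = V₁/√(g·y₁) = 13.45/√(32.2×0.5754) = 3.125.
Sequent-depth ratio: y₂/y₁ = ½[√(1 + 8Fr₁²) − 1] = ½[√79.110 − 1] = 3.947.
y₂ = 3.947 × 0.5754 = 2.271 ft.
q = V₁·y₁ = 13.45 × 0.5754 = 7.739 ft²/s. V₂ = q/y₂ = 7.739/2.271 = 3.407 ft/s. E₁ = y₁ + V₁²/2g = 3.384 ft; E₂ = y₂ + V₂²/2g = 2.452 ft. ΔE = E₁ − E₂ = 0.9329 ft.

y₂ = 2.271 ft; ΔE = 0.9329 ft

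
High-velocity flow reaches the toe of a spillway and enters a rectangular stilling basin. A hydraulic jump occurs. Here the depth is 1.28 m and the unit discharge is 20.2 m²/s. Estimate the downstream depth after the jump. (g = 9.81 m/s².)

V₁ = q/y₁ = 20.2/1.28 = 15.8 m/s. Fr₁ = V₁/√(g·y₁) = 15.8/√(9.81×1.28) = 4.45.
Conjugate-depth relation: y₂/y₁ = ½[√(1 + 8Fr₁²) − 1] = ½[√159.7 − 1] = 5.82.
y₂ = 5.82 × 1.28 = 7.45 m.

y₂ = 7.45 m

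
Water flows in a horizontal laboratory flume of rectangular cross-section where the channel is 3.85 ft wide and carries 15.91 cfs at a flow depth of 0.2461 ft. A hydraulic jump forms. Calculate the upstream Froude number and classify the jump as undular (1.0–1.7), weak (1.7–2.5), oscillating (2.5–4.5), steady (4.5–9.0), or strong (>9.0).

q = Q/b = 15.91/3.85 = 4.132 ft²/s; V₁ = q/y₁ = 16.79 ft/s. Fr₁ = V₁/√(g·y₁) = 5.965.
Fr₁ = 5.965 lies in the steady range.

Fr₁ = 5.965; steady jump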